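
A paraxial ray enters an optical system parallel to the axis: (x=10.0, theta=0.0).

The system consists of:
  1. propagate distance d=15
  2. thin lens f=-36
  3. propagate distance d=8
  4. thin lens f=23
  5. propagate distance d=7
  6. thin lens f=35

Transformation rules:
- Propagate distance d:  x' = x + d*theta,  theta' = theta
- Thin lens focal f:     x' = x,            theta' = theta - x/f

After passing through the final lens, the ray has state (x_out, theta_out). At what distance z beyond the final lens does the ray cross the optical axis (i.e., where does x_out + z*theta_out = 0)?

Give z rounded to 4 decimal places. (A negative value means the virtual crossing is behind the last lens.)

Initial: x=10.0000 theta=0.0000
After 1 (propagate distance d=15): x=10.0000 theta=0.0000
After 2 (thin lens f=-36): x=10.0000 theta=5/18 (≈0.2778)
After 3 (propagate distance d=8): x=110/9 (≈12.2222) theta=5/18 (≈0.2778)
After 4 (thin lens f=23): x=110/9 (≈12.2222) theta=-35/138 (≈-0.2536)
After 5 (propagate distance d=7): x=4325/414 (≈10.4469) theta=-35/138 (≈-0.2536)
After 6 (thin lens f=35): x=4325/414 (≈10.4469) theta=-800/1449 (≈-0.5521)
z_focus = -x_out/theta_out = -(4325/414)/(-800/1449) = 1211/64 ≈ 18.9219
Rounded to 4 decimal places: z = 18.9219

Answer: 18.9219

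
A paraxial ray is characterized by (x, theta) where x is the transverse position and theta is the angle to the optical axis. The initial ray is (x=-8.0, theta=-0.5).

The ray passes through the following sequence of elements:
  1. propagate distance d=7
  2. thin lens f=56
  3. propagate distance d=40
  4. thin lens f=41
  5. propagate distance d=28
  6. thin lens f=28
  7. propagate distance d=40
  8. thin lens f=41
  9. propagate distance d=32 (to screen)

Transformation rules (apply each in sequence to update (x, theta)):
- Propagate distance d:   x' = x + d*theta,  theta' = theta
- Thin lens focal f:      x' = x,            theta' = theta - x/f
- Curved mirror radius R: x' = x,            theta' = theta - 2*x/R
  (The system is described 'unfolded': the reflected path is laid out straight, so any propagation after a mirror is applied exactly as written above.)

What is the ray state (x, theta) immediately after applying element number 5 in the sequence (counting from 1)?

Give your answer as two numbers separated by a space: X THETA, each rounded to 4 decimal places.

Initial: x=-8.0000 theta=-0.5000
After 1 (propagate distance d=7): x=-11.5000 theta=-0.5000
After 2 (thin lens f=56): x=-11.5000 theta=-33/112 (≈-0.2946)
After 3 (propagate distance d=40): x=-163/7 (≈-23.2857) theta=-33/112 (≈-0.2946)
After 4 (thin lens f=41): x=-163/7 (≈-23.2857) theta=1255/4592 (≈0.2733)
After 5 (propagate distance d=28): x=-17947/1148 (≈-15.6333) theta=1255/4592 (≈0.2733)
Rounded to 4 decimal places: x = -15.6333, theta = 0.2733

Answer: -15.6333 0.2733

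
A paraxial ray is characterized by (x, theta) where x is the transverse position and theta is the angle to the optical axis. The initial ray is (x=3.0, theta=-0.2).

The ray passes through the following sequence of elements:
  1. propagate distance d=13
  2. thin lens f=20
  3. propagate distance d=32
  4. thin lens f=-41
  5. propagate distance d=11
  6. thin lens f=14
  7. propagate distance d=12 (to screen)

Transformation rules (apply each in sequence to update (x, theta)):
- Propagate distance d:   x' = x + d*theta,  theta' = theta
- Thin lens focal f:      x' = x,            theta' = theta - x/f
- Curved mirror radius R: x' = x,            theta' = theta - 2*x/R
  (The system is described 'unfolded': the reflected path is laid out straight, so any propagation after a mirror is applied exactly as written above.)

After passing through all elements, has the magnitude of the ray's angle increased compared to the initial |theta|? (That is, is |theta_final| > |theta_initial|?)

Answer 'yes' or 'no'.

Answer: yes

Derivation:
Initial: x=3.0000 theta=-0.2000
After 1 (propagate distance d=13): x=0.4000 theta=-0.2000
After 2 (thin lens f=20): x=0.4000 theta=-0.2200
After 3 (propagate distance d=32): x=-6.6400 theta=-0.2200
After 4 (thin lens f=-41): x=-6.6400 theta=-783/2050 (≈-0.3820)
After 5 (propagate distance d=11): x=-889/82 (≈-10.8415) theta=-783/2050 (≈-0.3820)
After 6 (thin lens f=14): x=-889/82 (≈-10.8415) theta=1609/4100 (≈0.3924)
After 7 (propagate distance d=12 (to screen)): x=-12571/2050 (≈-6.1322) theta=1609/4100 (≈0.3924)
|theta_initial|=0.2000 |theta_final|=1609/4100 (≈0.3924) -> increased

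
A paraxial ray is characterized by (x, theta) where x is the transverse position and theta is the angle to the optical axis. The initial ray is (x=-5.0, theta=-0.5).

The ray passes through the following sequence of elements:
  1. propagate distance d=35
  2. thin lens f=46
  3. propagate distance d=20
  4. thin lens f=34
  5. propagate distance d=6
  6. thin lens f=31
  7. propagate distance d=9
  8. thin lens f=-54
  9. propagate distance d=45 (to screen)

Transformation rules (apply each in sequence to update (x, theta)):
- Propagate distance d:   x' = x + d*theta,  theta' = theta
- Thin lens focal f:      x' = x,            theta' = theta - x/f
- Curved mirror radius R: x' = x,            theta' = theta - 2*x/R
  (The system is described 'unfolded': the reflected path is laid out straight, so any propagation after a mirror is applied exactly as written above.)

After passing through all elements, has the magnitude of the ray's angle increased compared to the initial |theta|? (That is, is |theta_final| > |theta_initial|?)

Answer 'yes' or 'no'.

Initial: x=-5.0000 theta=-0.5000
After 1 (propagate distance d=35): x=-22.5000 theta=-0.5000
After 2 (thin lens f=46): x=-22.5000 theta=-1/92 (≈-0.0109)
After 3 (propagate distance d=20): x=-1045/46 (≈-22.7174) theta=-1/92 (≈-0.0109)
After 4 (thin lens f=34): x=-1045/46 (≈-22.7174) theta=257/391 (≈0.6573)
After 5 (propagate distance d=6): x=-14681/782 (≈-18.7737) theta=257/391 (≈0.6573)
After 6 (thin lens f=31): x=-14681/782 (≈-18.7737) theta=30615/24242 (≈1.2629)
After 7 (propagate distance d=9): x=-89788/12121 (≈-7.4076) theta=30615/24242 (≈1.2629)
After 8 (thin lens f=-54): x=-89788/12121 (≈-7.4076) theta=736817/654534 (≈1.1257)
After 9 (propagate distance d=45 (to screen)): x=185021/4278 (≈43.2494) theta=736817/654534 (≈1.1257)
|theta_initial|=0.5000 |theta_final|=736817/654534 (≈1.1257) -> increased

Answer: yes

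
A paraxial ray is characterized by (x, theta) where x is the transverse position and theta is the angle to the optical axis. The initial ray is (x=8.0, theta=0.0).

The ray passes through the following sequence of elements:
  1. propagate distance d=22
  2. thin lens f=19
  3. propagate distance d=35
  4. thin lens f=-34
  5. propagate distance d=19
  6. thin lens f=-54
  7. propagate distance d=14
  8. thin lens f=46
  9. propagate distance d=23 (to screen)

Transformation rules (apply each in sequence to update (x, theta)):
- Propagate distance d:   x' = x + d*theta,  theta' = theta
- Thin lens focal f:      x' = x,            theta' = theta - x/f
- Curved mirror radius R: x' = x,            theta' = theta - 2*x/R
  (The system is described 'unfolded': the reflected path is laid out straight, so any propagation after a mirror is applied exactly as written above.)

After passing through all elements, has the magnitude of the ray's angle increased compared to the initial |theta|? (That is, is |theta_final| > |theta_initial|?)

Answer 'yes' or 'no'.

Initial: x=8.0000 theta=0.0000
After 1 (propagate distance d=22): x=8.0000 theta=0.0000
After 2 (thin lens f=19): x=8.0000 theta=-8/19 (≈-0.4211)
After 3 (propagate distance d=35): x=-128/19 (≈-6.7368) theta=-8/19 (≈-0.4211)
After 4 (thin lens f=-34): x=-128/19 (≈-6.7368) theta=-200/323 (≈-0.6192)
After 5 (propagate distance d=19): x=-5976/323 (≈-18.5015) theta=-200/323 (≈-0.6192)
After 6 (thin lens f=-54): x=-5976/323 (≈-18.5015) theta=-932/969 (≈-0.9618)
After 7 (propagate distance d=14): x=-30976/969 (≈-31.9670) theta=-932/969 (≈-0.9618)
After 8 (thin lens f=46): x=-30976/969 (≈-31.9670) theta=-5948/22287 (≈-0.2669)
After 9 (propagate distance d=23 (to screen)): x=-724/19 (≈-38.1053) theta=-5948/22287 (≈-0.2669)
|theta_initial|=0.0000 |theta_final|=5948/22287 (≈0.2669) -> increased

Answer: yes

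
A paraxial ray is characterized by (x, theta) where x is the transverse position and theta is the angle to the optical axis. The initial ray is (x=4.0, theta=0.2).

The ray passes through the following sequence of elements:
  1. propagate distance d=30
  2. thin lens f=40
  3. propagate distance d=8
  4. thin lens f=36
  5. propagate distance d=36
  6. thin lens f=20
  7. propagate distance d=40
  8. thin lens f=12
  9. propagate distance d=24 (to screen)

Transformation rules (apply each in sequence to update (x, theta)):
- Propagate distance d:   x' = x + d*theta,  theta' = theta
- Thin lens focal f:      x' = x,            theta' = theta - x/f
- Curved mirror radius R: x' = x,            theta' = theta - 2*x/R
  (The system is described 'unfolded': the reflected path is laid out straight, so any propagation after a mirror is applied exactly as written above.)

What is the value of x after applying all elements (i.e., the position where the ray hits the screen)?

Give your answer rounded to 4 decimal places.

Answer: 5.4267

Derivation:
Initial: x=4.0000 theta=0.2000
After 1 (propagate distance d=30): x=10.0000 theta=0.2000
After 2 (thin lens f=40): x=10.0000 theta=-0.0500
After 3 (propagate distance d=8): x=9.6000 theta=-0.0500
After 4 (thin lens f=36): x=9.6000 theta=-19/60 (≈-0.3167)
After 5 (propagate distance d=36): x=-1.8000 theta=-19/60 (≈-0.3167)
After 6 (thin lens f=20): x=-1.8000 theta=-17/75 (≈-0.2267)
After 7 (propagate distance d=40): x=-163/15 (≈-10.8667) theta=-17/75 (≈-0.2267)
After 8 (thin lens f=12): x=-163/15 (≈-10.8667) theta=611/900 (≈0.6789)
After 9 (propagate distance d=24 (to screen)): x=407/75 (≈5.4267) theta=611/900 (≈0.6789)
Rounded to 4 decimal places: x = 5.4267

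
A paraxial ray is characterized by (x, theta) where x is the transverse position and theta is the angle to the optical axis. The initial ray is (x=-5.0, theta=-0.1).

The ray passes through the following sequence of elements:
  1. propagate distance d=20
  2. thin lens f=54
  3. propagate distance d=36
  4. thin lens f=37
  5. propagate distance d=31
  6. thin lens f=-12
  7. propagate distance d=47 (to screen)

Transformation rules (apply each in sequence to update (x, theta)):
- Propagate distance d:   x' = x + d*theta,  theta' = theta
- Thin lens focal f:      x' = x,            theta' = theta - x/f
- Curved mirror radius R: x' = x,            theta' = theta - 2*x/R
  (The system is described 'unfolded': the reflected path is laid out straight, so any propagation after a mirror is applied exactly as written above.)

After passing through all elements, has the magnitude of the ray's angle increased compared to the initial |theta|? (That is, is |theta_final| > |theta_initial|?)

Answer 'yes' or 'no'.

Initial: x=-5.0000 theta=-0.1000
After 1 (propagate distance d=20): x=-7.0000 theta=-0.1000
After 2 (thin lens f=54): x=-7.0000 theta=4/135 (≈0.0296)
After 3 (propagate distance d=36): x=-89/15 (≈-5.9333) theta=4/135 (≈0.0296)
After 4 (thin lens f=37): x=-89/15 (≈-5.9333) theta=949/4995 (≈0.1900)
After 5 (propagate distance d=31): x=-218/4995 (≈-0.0436) theta=949/4995 (≈0.1900)
After 6 (thin lens f=-12): x=-218/4995 (≈-0.0436) theta=1117/5994 (≈0.1864)
After 7 (propagate distance d=47 (to screen)): x=261187/29970 (≈8.7149) theta=1117/5994 (≈0.1864)
|theta_initial|=0.1000 |theta_final|=1117/5994 (≈0.1864) -> increased

Answer: yes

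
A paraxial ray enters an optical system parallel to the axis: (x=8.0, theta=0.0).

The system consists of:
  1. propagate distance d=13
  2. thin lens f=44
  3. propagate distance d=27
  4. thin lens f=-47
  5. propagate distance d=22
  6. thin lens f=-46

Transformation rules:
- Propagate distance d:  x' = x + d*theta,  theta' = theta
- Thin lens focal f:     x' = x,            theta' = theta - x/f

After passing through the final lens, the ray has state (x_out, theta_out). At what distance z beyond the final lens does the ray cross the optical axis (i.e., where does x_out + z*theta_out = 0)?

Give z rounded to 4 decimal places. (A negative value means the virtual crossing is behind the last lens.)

Initial: x=8.0000 theta=0.0000
After 1 (propagate distance d=13): x=8.0000 theta=0.0000
After 2 (thin lens f=44): x=8.0000 theta=-2/11 (≈-0.1818)
After 3 (propagate distance d=27): x=34/11 (≈3.0909) theta=-2/11 (≈-0.1818)
After 4 (thin lens f=-47): x=34/11 (≈3.0909) theta=-60/517 (≈-0.1161)
After 5 (propagate distance d=22): x=278/517 (≈0.5377) theta=-60/517 (≈-0.1161)
After 6 (thin lens f=-46): x=278/517 (≈0.5377) theta=-1241/11891 (≈-0.1044)
z_focus = -x_out/theta_out = -(278/517)/(-1241/11891) = 6394/1241 ≈ 5.1523
Rounded to 4 decimal places: z = 5.1523

Answer: 5.1523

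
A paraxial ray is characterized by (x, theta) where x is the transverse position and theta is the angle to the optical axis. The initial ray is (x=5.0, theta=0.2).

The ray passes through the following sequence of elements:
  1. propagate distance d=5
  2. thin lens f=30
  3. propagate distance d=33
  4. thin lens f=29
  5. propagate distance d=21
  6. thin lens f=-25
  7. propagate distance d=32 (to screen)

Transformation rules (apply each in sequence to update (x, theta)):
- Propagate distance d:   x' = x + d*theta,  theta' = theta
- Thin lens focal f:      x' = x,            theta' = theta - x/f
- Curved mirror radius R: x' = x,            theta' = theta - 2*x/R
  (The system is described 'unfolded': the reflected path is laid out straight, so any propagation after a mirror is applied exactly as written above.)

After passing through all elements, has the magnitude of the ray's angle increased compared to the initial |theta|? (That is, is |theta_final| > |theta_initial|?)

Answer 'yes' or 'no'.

Answer: no

Derivation:
Initial: x=5.0000 theta=0.2000
After 1 (propagate distance d=5): x=6.0000 theta=0.2000
After 2 (thin lens f=30): x=6.0000 theta=0.0000
After 3 (propagate distance d=33): x=6.0000 theta=0.0000
After 4 (thin lens f=29): x=6.0000 theta=-6/29 (≈-0.2069)
After 5 (propagate distance d=21): x=48/29 (≈1.6552) theta=-6/29 (≈-0.2069)
After 6 (thin lens f=-25): x=48/29 (≈1.6552) theta=-102/725 (≈-0.1407)
After 7 (propagate distance d=32 (to screen)): x=-2064/725 (≈-2.8469) theta=-102/725 (≈-0.1407)
|theta_initial|=0.2000 |theta_final|=102/725 (≈0.1407) -> not increased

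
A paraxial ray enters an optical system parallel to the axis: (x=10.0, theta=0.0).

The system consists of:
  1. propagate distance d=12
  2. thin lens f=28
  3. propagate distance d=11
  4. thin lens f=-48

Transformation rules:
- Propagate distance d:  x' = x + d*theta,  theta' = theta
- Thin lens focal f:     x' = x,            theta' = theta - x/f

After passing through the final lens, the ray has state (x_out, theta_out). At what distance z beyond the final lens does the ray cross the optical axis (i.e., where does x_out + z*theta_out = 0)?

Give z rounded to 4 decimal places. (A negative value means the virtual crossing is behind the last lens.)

Answer: 26.3226

Derivation:
Initial: x=10.0000 theta=0.0000
After 1 (propagate distance d=12): x=10.0000 theta=0.0000
After 2 (thin lens f=28): x=10.0000 theta=-5/14 (≈-0.3571)
After 3 (propagate distance d=11): x=85/14 (≈6.0714) theta=-5/14 (≈-0.3571)
After 4 (thin lens f=-48): x=85/14 (≈6.0714) theta=-155/672 (≈-0.2307)
z_focus = -x_out/theta_out = -(85/14)/(-155/672) = 816/31 ≈ 26.3226
Rounded to 4 decimal places: z = 26.3226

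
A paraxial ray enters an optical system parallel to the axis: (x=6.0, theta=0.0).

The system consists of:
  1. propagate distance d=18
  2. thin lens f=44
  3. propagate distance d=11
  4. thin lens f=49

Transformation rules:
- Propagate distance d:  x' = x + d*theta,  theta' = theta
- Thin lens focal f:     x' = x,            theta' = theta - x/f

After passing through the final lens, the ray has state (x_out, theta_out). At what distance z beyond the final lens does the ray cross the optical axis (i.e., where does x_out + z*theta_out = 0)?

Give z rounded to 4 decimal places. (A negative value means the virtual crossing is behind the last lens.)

Initial: x=6.0000 theta=0.0000
After 1 (propagate distance d=18): x=6.0000 theta=0.0000
After 2 (thin lens f=44): x=6.0000 theta=-3/22 (≈-0.1364)
After 3 (propagate distance d=11): x=4.5000 theta=-3/22 (≈-0.1364)
After 4 (thin lens f=49): x=4.5000 theta=-123/539 (≈-0.2282)
z_focus = -x_out/theta_out = -(4.5000)/(-123/539) = 1617/82 ≈ 19.7195
Rounded to 4 decimal places: z = 19.7195

Answer: 19.7195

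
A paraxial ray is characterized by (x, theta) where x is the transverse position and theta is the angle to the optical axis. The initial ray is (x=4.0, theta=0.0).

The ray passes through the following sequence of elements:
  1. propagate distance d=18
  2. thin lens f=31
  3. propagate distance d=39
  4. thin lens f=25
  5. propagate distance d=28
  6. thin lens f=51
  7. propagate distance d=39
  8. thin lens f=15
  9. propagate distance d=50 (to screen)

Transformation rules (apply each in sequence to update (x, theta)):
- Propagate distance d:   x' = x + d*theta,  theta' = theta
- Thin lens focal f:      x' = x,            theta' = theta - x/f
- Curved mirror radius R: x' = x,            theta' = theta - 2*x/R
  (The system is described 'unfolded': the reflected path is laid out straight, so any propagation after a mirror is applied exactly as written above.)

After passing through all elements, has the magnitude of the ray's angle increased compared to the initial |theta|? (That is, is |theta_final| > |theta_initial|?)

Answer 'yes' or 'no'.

Initial: x=4.0000 theta=0.0000
After 1 (propagate distance d=18): x=4.0000 theta=0.0000
After 2 (thin lens f=31): x=4.0000 theta=-4/31 (≈-0.1290)
After 3 (propagate distance d=39): x=-32/31 (≈-1.0323) theta=-4/31 (≈-0.1290)
After 4 (thin lens f=25): x=-32/31 (≈-1.0323) theta=-68/775 (≈-0.0877)
After 5 (propagate distance d=28): x=-2704/775 (≈-3.4890) theta=-68/775 (≈-0.0877)
After 6 (thin lens f=51): x=-2704/775 (≈-3.4890) theta=-764/39525 (≈-0.0193)
After 7 (propagate distance d=39): x=-2236/527 (≈-4.2429) theta=-764/39525 (≈-0.0193)
After 8 (thin lens f=15): x=-2236/527 (≈-4.2429) theta=112/425 (≈0.2635)
After 9 (propagate distance d=50 (to screen)): x=4708/527 (≈8.9336) theta=112/425 (≈0.2635)
|theta_initial|=0.0000 |theta_final|=112/425 (≈0.2635) -> increased

Answer: yes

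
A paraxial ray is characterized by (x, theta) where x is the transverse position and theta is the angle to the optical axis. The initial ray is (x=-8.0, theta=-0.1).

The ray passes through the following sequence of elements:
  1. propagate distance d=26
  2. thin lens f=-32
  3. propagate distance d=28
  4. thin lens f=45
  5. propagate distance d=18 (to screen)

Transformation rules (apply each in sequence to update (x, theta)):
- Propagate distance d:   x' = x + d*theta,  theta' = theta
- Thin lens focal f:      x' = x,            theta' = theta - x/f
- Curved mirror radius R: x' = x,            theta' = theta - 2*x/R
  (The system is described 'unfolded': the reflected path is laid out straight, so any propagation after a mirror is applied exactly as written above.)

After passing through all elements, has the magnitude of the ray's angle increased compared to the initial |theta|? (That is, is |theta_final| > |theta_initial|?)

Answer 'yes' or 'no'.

Answer: no

Derivation:
Initial: x=-8.0000 theta=-0.1000
After 1 (propagate distance d=26): x=-10.6000 theta=-0.1000
After 2 (thin lens f=-32): x=-10.6000 theta=-69/160 (≈-0.4313)
After 3 (propagate distance d=28): x=-22.6750 theta=-69/160 (≈-0.4313)
After 4 (thin lens f=45): x=-22.6750 theta=523/7200 (≈0.0726)
After 5 (propagate distance d=18 (to screen)): x=-21.3675 theta=523/7200 (≈0.0726)
|theta_initial|=0.1000 |theta_final|=523/7200 (≈0.0726) -> not increased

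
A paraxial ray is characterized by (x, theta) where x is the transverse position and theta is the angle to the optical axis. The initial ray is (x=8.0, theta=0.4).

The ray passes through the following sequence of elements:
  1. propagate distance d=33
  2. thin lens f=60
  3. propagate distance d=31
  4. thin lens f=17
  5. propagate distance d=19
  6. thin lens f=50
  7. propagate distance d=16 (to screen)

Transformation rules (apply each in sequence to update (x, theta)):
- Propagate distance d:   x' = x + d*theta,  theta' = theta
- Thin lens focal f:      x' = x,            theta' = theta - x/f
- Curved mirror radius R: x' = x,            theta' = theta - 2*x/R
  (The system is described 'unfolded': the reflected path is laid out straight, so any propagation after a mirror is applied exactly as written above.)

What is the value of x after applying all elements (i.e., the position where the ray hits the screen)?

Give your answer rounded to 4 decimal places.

Initial: x=8.0000 theta=0.4000
After 1 (propagate distance d=33): x=21.2000 theta=0.4000
After 2 (thin lens f=60): x=21.2000 theta=7/150 (≈0.0467)
After 3 (propagate distance d=31): x=3397/150 (≈22.6467) theta=7/150 (≈0.0467)
After 4 (thin lens f=17): x=3397/150 (≈22.6467) theta=-1639/1275 (≈-1.2855)
After 5 (propagate distance d=19): x=-1511/850 (≈-1.7776) theta=-1639/1275 (≈-1.2855)
After 6 (thin lens f=50): x=-1511/850 (≈-1.7776) theta=-159367/127500 (≈-1.2499)
After 7 (propagate distance d=16 (to screen)): x=-1388261/63750 (≈-21.7766) theta=-159367/127500 (≈-1.2499)
Rounded to 4 decimal places: x = -21.7766

Answer: -21.7766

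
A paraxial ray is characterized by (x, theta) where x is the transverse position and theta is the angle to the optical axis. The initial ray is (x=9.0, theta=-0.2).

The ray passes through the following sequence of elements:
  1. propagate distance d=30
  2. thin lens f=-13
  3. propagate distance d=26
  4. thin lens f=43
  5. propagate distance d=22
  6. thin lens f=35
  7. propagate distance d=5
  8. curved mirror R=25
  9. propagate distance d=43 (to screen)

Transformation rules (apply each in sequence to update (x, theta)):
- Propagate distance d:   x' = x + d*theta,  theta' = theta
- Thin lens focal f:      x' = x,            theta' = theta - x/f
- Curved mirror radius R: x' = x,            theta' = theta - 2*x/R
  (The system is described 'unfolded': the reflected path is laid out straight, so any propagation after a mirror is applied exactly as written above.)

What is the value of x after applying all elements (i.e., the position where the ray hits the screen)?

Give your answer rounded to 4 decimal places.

Initial: x=9.0000 theta=-0.2000
After 1 (propagate distance d=30): x=3.0000 theta=-0.2000
After 2 (thin lens f=-13): x=3.0000 theta=2/65 (≈0.0308)
After 3 (propagate distance d=26): x=3.8000 theta=2/65 (≈0.0308)
After 4 (thin lens f=43): x=3.8000 theta=-161/2795 (≈-0.0576)
After 5 (propagate distance d=22): x=7079/2795 (≈2.5327) theta=-161/2795 (≈-0.0576)
After 6 (thin lens f=35): x=7079/2795 (≈2.5327) theta=-978/7525 (≈-0.1300)
After 7 (propagate distance d=5): x=36839/19565 (≈1.8829) theta=-978/7525 (≈-0.1300)
After 8 (curved mirror R=25): x=36839/19565 (≈1.8829) theta=-137248/489125 (≈-0.2806)
After 9 (propagate distance d=43 (to screen)): x=-711527/69875 (≈-10.1829) theta=-137248/489125 (≈-0.2806)
Rounded to 4 decimal places: x = -10.1829

Answer: -10.1829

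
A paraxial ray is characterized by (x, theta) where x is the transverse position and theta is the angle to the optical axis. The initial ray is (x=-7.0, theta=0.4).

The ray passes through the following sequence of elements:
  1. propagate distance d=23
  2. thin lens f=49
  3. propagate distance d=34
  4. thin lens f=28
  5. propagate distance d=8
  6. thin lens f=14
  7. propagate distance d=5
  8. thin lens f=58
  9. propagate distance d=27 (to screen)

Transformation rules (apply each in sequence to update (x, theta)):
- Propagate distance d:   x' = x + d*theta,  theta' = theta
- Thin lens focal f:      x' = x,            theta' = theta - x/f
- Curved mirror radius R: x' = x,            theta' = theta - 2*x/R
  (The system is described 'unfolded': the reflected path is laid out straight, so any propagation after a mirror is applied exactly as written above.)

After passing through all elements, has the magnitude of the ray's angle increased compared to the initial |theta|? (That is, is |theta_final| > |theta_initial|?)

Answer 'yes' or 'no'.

Answer: yes

Derivation:
Initial: x=-7.0000 theta=0.4000
After 1 (propagate distance d=23): x=2.2000 theta=0.4000
After 2 (thin lens f=49): x=2.2000 theta=87/245 (≈0.3551)
After 3 (propagate distance d=34): x=3497/245 (≈14.2735) theta=87/245 (≈0.3551)
After 4 (thin lens f=28): x=3497/245 (≈14.2735) theta=-1061/6860 (≈-0.1547)
After 5 (propagate distance d=8): x=22357/1715 (≈13.0362) theta=-1061/6860 (≈-0.1547)
After 6 (thin lens f=14): x=22357/1715 (≈13.0362) theta=-52141/48020 (≈-1.0858)
After 7 (propagate distance d=5): x=365291/48020 (≈7.6071) theta=-52141/48020 (≈-1.0858)
After 8 (thin lens f=58): x=365291/48020 (≈7.6071) theta=-3389469/2785160 (≈-1.2170)
After 9 (propagate distance d=27 (to screen)): x=-14065757/557032 (≈-25.2513) theta=-3389469/2785160 (≈-1.2170)
|theta_initial|=0.4000 |theta_final|=3389469/2785160 (≈1.2170) -> increased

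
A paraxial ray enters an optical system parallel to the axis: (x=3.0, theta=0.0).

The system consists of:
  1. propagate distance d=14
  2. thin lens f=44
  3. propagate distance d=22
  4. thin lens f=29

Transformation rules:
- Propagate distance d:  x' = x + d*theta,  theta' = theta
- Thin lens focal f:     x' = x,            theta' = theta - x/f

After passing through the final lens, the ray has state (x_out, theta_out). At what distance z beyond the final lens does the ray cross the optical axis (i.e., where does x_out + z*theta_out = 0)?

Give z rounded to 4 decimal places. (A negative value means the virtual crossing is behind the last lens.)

Answer: 12.5098

Derivation:
Initial: x=3.0000 theta=0.0000
After 1 (propagate distance d=14): x=3.0000 theta=0.0000
After 2 (thin lens f=44): x=3.0000 theta=-3/44 (≈-0.0682)
After 3 (propagate distance d=22): x=1.5000 theta=-3/44 (≈-0.0682)
After 4 (thin lens f=29): x=1.5000 theta=-153/1276 (≈-0.1199)
z_focus = -x_out/theta_out = -(1.5000)/(-153/1276) = 638/51 ≈ 12.5098
Rounded to 4 decimal places: z = 12.5098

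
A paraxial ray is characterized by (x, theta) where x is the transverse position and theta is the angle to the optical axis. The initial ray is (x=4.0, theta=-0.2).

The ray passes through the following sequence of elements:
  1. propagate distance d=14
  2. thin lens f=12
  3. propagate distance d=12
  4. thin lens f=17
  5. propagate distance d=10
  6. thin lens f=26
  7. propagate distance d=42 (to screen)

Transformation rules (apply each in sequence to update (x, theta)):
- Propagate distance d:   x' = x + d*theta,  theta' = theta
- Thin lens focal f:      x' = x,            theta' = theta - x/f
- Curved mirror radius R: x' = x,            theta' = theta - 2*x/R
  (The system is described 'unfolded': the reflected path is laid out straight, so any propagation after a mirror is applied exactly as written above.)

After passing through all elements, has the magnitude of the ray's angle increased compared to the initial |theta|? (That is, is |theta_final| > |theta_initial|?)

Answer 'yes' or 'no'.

Initial: x=4.0000 theta=-0.2000
After 1 (propagate distance d=14): x=1.2000 theta=-0.2000
After 2 (thin lens f=12): x=1.2000 theta=-0.3000
After 3 (propagate distance d=12): x=-2.4000 theta=-0.3000
After 4 (thin lens f=17): x=-2.4000 theta=-27/170 (≈-0.1588)
After 5 (propagate distance d=10): x=-339/85 (≈-3.9882) theta=-27/170 (≈-0.1588)
After 6 (thin lens f=26): x=-339/85 (≈-3.9882) theta=-6/1105 (≈-0.0054)
After 7 (propagate distance d=42 (to screen)): x=-4659/1105 (≈-4.2163) theta=-6/1105 (≈-0.0054)
|theta_initial|=0.2000 |theta_final|=6/1105 (≈0.0054) -> not increased

Answer: no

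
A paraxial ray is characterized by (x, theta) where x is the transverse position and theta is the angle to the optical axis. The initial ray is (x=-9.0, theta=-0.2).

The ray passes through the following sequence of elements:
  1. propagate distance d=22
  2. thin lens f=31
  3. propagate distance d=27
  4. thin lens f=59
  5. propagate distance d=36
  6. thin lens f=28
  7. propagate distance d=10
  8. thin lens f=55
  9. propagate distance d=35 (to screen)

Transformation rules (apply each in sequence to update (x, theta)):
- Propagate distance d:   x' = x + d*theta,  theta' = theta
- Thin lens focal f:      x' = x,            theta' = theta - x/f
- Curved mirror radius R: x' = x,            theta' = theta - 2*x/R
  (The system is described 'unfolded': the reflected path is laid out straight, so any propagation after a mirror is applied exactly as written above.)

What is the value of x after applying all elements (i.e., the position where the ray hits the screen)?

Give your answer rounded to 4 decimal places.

Answer: 7.9693

Derivation:
Initial: x=-9.0000 theta=-0.2000
After 1 (propagate distance d=22): x=-13.4000 theta=-0.2000
After 2 (thin lens f=31): x=-13.4000 theta=36/155 (≈0.2323)
After 3 (propagate distance d=27): x=-221/31 (≈-7.1290) theta=36/155 (≈0.2323)
After 4 (thin lens f=59): x=-221/31 (≈-7.1290) theta=3229/9145 (≈0.3531)
After 5 (propagate distance d=36): x=51049/9145 (≈5.5822) theta=3229/9145 (≈0.3531)
After 6 (thin lens f=28): x=51049/9145 (≈5.5822) theta=39363/256060 (≈0.1537)
After 7 (propagate distance d=10): x=911501/128030 (≈7.1194) theta=39363/256060 (≈0.1537)
After 8 (thin lens f=55): x=911501/128030 (≈7.1194) theta=341963/14083300 (≈0.0243)
After 9 (propagate distance d=35 (to screen)): x=22446763/2816660 (≈7.9693) theta=341963/14083300 (≈0.0243)
Rounded to 4 decimal places: x = 7.9693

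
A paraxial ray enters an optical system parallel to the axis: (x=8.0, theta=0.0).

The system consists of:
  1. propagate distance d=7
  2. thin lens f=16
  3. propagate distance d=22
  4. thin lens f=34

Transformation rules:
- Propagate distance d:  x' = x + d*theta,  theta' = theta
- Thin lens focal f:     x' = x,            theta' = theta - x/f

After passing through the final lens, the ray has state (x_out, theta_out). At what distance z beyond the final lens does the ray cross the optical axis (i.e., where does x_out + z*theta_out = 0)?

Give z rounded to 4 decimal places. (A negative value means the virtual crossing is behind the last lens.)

Initial: x=8.0000 theta=0.0000
After 1 (propagate distance d=7): x=8.0000 theta=0.0000
After 2 (thin lens f=16): x=8.0000 theta=-0.5000
After 3 (propagate distance d=22): x=-3.0000 theta=-0.5000
After 4 (thin lens f=34): x=-3.0000 theta=-7/17 (≈-0.4118)
z_focus = -x_out/theta_out = -(-3.0000)/(-7/17) = -51/7 ≈ -7.2857
Rounded to 4 decimal places: z = -7.2857

Answer: -7.2857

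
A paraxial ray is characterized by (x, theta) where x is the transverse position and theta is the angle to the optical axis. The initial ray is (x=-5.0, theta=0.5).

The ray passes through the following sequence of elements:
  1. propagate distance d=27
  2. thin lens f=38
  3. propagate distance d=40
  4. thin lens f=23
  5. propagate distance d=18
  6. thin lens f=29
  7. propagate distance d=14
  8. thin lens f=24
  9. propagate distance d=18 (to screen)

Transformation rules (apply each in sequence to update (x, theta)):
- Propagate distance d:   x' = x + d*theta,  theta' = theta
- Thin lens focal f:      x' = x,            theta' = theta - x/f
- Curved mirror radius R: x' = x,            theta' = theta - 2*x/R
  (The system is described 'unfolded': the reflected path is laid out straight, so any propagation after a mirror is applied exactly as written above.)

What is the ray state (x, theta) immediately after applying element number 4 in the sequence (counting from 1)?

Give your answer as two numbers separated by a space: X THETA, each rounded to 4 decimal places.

Initial: x=-5.0000 theta=0.5000
After 1 (propagate distance d=27): x=8.5000 theta=0.5000
After 2 (thin lens f=38): x=8.5000 theta=21/76 (≈0.2763)
After 3 (propagate distance d=40): x=743/38 (≈19.5526) theta=21/76 (≈0.2763)
After 4 (thin lens f=23): x=743/38 (≈19.5526) theta=-1003/1748 (≈-0.5738)
Rounded to 4 decimal places: x = 19.5526, theta = -0.5738

Answer: 19.5526 -0.5738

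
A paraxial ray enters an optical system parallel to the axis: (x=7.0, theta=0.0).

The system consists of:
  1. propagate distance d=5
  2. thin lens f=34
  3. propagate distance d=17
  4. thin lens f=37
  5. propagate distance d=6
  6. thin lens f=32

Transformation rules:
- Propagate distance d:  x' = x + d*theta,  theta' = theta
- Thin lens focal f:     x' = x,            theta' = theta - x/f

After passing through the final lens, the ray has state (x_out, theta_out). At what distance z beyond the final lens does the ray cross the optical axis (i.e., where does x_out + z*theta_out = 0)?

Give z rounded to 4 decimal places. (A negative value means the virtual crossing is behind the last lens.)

Answer: 4.8008

Derivation:
Initial: x=7.0000 theta=0.0000
After 1 (propagate distance d=5): x=7.0000 theta=0.0000
After 2 (thin lens f=34): x=7.0000 theta=-7/34 (≈-0.2059)
After 3 (propagate distance d=17): x=3.5000 theta=-7/34 (≈-0.2059)
After 4 (thin lens f=37): x=3.5000 theta=-189/629 (≈-0.3005)
After 5 (propagate distance d=6): x=2135/1258 (≈1.6971) theta=-189/629 (≈-0.3005)
After 6 (thin lens f=32): x=2135/1258 (≈1.6971) theta=-14231/40256 (≈-0.3535)
z_focus = -x_out/theta_out = -(2135/1258)/(-14231/40256) = 9760/2033 ≈ 4.8008
Rounded to 4 decimal places: z = 4.8008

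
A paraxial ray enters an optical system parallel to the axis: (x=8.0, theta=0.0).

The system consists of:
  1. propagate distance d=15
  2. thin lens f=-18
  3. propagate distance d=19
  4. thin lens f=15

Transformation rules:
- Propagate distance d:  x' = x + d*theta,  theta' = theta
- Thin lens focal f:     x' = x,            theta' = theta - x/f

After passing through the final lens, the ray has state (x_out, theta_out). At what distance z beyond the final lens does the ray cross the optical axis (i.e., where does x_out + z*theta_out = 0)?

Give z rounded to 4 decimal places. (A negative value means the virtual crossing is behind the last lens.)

Initial: x=8.0000 theta=0.0000
After 1 (propagate distance d=15): x=8.0000 theta=0.0000
After 2 (thin lens f=-18): x=8.0000 theta=4/9 (≈0.4444)
After 3 (propagate distance d=19): x=148/9 (≈16.4444) theta=4/9 (≈0.4444)
After 4 (thin lens f=15): x=148/9 (≈16.4444) theta=-88/135 (≈-0.6519)
z_focus = -x_out/theta_out = -(148/9)/(-88/135) = 555/22 ≈ 25.2273
Rounded to 4 decimal places: z = 25.2273

Answer: 25.2273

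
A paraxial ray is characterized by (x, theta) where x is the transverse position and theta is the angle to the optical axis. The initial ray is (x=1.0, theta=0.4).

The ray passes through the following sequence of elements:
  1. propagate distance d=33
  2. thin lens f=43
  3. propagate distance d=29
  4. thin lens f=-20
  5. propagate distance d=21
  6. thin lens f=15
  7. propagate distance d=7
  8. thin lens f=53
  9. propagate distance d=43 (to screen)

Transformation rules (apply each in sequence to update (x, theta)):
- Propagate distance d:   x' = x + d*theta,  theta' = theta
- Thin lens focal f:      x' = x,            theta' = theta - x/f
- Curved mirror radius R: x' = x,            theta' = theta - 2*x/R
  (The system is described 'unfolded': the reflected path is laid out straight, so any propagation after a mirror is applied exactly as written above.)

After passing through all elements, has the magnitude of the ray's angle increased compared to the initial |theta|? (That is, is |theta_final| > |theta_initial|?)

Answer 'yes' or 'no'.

Initial: x=1.0000 theta=0.4000
After 1 (propagate distance d=33): x=14.2000 theta=0.4000
After 2 (thin lens f=43): x=14.2000 theta=3/43 (≈0.0698)
After 3 (propagate distance d=29): x=3488/215 (≈16.2233) theta=3/43 (≈0.0698)
After 4 (thin lens f=-20): x=3488/215 (≈16.2233) theta=947/1075 (≈0.8809)
After 5 (propagate distance d=21): x=37327/1075 (≈34.7228) theta=947/1075 (≈0.8809)
After 6 (thin lens f=15): x=37327/1075 (≈34.7228) theta=-23122/16125 (≈-1.4339)
After 7 (propagate distance d=7): x=9257/375 (≈24.6853) theta=-23122/16125 (≈-1.4339)
After 8 (thin lens f=53): x=9257/375 (≈24.6853) theta=-1623517/854625 (≈-1.8997)
After 9 (propagate distance d=43 (to screen)): x=-377632/6625 (≈-57.0011) theta=-1623517/854625 (≈-1.8997)
|theta_initial|=0.4000 |theta_final|=1623517/854625 (≈1.8997) -> increased

Answer: yes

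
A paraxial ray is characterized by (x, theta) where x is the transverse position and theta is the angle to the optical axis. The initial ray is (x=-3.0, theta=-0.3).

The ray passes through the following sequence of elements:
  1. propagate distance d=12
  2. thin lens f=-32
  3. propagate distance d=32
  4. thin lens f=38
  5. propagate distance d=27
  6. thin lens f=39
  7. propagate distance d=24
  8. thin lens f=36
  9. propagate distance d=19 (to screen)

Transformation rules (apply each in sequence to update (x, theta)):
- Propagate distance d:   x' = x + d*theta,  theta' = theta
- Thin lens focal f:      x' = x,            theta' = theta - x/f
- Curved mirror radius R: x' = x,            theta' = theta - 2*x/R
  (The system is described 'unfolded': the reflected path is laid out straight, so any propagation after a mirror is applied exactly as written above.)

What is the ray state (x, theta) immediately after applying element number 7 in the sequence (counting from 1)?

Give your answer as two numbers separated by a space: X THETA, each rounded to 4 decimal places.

Initial: x=-3.0000 theta=-0.3000
After 1 (propagate distance d=12): x=-6.6000 theta=-0.3000
After 2 (thin lens f=-32): x=-6.6000 theta=-81/160 (≈-0.5063)
After 3 (propagate distance d=32): x=-22.8000 theta=-81/160 (≈-0.5063)
After 4 (thin lens f=38): x=-22.8000 theta=3/32 (≈0.0938)
After 5 (propagate distance d=27): x=-3243/160 (≈-20.2688) theta=3/32 (≈0.0938)
After 6 (thin lens f=39): x=-3243/160 (≈-20.2688) theta=319/520 (≈0.6135)
After 7 (propagate distance d=24): x=-2307/416 (≈-5.5457) theta=319/520 (≈0.6135)
Rounded to 4 decimal places: x = -5.5457, theta = 0.6135

Answer: -5.5457 0.6135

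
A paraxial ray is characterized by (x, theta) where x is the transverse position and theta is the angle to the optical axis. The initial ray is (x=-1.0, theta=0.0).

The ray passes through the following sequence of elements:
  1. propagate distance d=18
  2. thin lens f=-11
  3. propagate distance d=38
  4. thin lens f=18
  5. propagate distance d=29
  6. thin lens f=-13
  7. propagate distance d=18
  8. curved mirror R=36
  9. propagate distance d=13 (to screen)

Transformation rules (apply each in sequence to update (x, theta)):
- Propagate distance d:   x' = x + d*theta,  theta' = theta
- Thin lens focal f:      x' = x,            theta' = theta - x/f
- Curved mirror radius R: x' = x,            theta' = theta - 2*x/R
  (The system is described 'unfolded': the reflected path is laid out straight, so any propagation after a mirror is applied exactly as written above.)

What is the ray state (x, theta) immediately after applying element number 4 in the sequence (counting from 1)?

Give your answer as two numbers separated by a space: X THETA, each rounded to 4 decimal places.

Initial: x=-1.0000 theta=0.0000
After 1 (propagate distance d=18): x=-1.0000 theta=0.0000
After 2 (thin lens f=-11): x=-1.0000 theta=-1/11 (≈-0.0909)
After 3 (propagate distance d=38): x=-49/11 (≈-4.4545) theta=-1/11 (≈-0.0909)
After 4 (thin lens f=18): x=-49/11 (≈-4.4545) theta=31/198 (≈0.1566)
Rounded to 4 decimal places: x = -4.4545, theta = 0.1566

Answer: -4.4545 0.1566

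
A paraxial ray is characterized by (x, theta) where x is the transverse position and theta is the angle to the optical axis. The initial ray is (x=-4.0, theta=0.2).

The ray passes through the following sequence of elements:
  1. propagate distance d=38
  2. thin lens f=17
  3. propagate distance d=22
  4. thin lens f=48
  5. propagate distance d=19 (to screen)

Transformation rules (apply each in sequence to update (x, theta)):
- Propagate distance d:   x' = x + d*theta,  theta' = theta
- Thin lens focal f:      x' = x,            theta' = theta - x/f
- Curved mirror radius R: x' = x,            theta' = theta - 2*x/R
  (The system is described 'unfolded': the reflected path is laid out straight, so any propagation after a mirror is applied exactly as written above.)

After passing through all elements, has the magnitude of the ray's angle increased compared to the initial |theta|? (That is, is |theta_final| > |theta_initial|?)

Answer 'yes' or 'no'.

Answer: no

Derivation:
Initial: x=-4.0000 theta=0.2000
After 1 (propagate distance d=38): x=3.6000 theta=0.2000
After 2 (thin lens f=17): x=3.6000 theta=-1/85 (≈-0.0118)
After 3 (propagate distance d=22): x=284/85 (≈3.3412) theta=-1/85 (≈-0.0118)
After 4 (thin lens f=48): x=284/85 (≈3.3412) theta=-83/1020 (≈-0.0814)
After 5 (propagate distance d=19 (to screen)): x=1831/1020 (≈1.7951) theta=-83/1020 (≈-0.0814)
|theta_initial|=0.2000 |theta_final|=83/1020 (≈0.0814) -> not increased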